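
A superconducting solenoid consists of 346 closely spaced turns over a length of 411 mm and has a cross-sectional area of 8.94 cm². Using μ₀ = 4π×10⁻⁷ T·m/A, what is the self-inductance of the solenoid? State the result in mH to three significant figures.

L ≈ 0.327 mH

A = 8.94 cm² = 8.940×10^-4 m².
For a long solenoid, L = μ₀N²A/ℓ.
L = (4π×10⁻⁷)(346)²(8.940×10^-4)/(0.411 m) = 3.272×10^-4 H.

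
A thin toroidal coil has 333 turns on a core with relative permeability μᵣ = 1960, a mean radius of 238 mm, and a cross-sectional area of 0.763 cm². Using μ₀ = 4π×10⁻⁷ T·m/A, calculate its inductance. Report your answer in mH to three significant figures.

For a thin toroid, L = μ₀μᵣN²A/(2πR).
L = (4π×10⁻⁷)(1960)(333)²(7.630×10^-5) / (2π×0.238 m) = 1.394×10^-2 H.

L ≈ 13.9 mH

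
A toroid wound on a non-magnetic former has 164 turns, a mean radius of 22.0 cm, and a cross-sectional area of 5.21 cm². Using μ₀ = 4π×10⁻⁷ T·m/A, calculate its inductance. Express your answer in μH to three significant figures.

For a thin toroid, L = μ₀N²A/(2πR).
L = (4π×10⁻⁷)(164)²(5.210×10^-4) / (2π×0.22 m) = 1.274×10^-5 H.

L ≈ 12.7 μH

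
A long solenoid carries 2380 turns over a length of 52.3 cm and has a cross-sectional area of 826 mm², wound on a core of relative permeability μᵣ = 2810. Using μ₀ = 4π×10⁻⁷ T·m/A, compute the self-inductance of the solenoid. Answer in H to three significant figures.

A = 826 mm² = 8.260×10^-4 m².
For a long solenoid, L = μ₀μᵣN²A/ℓ.
L = (4π×10⁻⁷)(2810)(2380)²(8.260×10^-4)/(0.523 m) = 31.59 H.

L ≈ 31.6 H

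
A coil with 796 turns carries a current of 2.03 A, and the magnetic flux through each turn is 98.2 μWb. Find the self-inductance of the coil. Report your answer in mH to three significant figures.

Self-inductance is defined by L = NΦ_B/I (flux linkage over current).
L = (796)(9.820×10^-5 Wb)/(2.03 A) = 3.851×10^-2 H.

L ≈ 38.5 mH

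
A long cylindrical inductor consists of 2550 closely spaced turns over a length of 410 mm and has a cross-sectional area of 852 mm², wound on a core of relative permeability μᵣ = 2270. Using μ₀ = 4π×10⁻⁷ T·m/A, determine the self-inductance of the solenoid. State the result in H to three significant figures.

L ≈ 38.5 H

A = 852 mm² = 8.520×10^-4 m².
For a long solenoid, L = μ₀μᵣN²A/ℓ.
L = (4π×10⁻⁷)(2270)(2550)²(8.520×10^-4)/(0.41 m) = 38.545 H.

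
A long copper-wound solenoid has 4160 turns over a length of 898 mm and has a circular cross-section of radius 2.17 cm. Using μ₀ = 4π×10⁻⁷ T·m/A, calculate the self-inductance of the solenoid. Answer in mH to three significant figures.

A = πr² = π(2.170×10^-2 m)² = 1.479×10^-3 m².
For a long solenoid, L = μ₀N²A/ℓ.
L = (4π×10⁻⁷)(4160)²(1.479×10^-3)/(0.898 m) = 3.583×10^-2 H.

L ≈ 35.8 mH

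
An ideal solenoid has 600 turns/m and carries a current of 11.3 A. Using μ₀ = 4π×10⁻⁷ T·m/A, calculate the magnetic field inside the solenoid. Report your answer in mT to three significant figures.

Inside a long solenoid, B = μ₀nI.
B = (4π×10⁻⁷)(600 m⁻¹)(11.3 A) = 8.520×10^-3 T.

B ≈ 8.52 mT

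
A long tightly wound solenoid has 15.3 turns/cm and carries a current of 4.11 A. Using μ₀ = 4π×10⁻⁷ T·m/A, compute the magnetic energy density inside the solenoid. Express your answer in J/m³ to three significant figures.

B = μ₀nI = (4π×10⁻⁷)(1.530×10^3)(4.11) = 7.902×10^-3 T.
u = B²/(2μ₀) = (7.902×10^-3)²/(2×4π×10⁻⁷) = 24.845 J/m³.

u ≈ 24.8 J/m³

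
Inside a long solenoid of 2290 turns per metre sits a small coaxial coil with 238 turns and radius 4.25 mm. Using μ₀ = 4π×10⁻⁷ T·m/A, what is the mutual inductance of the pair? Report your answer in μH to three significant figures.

The outer solenoid produces a uniform field B₁ = μ₀n₁I₁ across the inner coil,
so the flux linkage is N₂Φ = N₂B₁A₂ = μ₀n₁N₂A₂·I₁, giving M = μ₀n₁N₂A₂.
A₂ = πr² = π(4.250×10^-3 m)² = 5.6745×10^-5 m².
M = (4π×10⁻⁷)(2290)(238)(5.6745×10^-5) = 3.886×10^-5 H.

M ≈ 38.9 μH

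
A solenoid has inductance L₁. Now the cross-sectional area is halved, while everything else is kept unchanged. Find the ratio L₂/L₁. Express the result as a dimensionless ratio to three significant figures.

For a solenoid, L ∝ μᵣN²A/ℓ.
L₂/L₁ = (0.5) = 0.500.

L₂/L₁ = 0.500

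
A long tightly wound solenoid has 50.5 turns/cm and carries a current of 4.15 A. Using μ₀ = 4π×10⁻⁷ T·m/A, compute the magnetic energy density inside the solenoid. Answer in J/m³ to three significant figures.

u ≈ 276 J/m³

B = μ₀nI = (4π×10⁻⁷)(5.050×10^3)(4.15) = 2.634×10^-2 T.
u = B²/(2μ₀) = (2.634×10^-2)²/(2×4π×10⁻⁷) = 276 J/m³.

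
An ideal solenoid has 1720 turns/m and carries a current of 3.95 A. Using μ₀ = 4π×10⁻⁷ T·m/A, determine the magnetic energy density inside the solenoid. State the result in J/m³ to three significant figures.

u ≈ 29.0 J/m³

B = μ₀nI = (4π×10⁻⁷)(1.720×10^3)(3.95) = 8.538×10^-3 T.
u = B²/(2μ₀) = (8.538×10^-3)²/(2×4π×10⁻⁷) = 29 J/m³.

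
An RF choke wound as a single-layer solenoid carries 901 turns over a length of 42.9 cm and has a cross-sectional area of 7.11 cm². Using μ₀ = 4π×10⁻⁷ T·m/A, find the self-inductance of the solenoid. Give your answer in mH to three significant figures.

L ≈ 1.69 mH

A = 7.11 cm² = 7.110×10^-4 m².
For a long solenoid, L = μ₀N²A/ℓ.
L = (4π×10⁻⁷)(901)²(7.110×10^-4)/(0.429 m) = 1.691×10^-3 H.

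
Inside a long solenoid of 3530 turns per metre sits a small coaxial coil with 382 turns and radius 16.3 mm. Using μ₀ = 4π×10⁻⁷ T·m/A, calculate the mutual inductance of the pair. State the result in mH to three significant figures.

The outer solenoid produces a uniform field B₁ = μ₀n₁I₁ across the inner coil,
so the flux linkage is N₂Φ = N₂B₁A₂ = μ₀n₁N₂A₂·I₁, giving M = μ₀n₁N₂A₂.
A₂ = πr² = π(1.630×10^-2 m)² = 8.347×10^-4 m².
M = (4π×10⁻⁷)(3530)(382)(8.347×10^-4) = 1.414×10^-3 H.

M ≈ 1.41 mH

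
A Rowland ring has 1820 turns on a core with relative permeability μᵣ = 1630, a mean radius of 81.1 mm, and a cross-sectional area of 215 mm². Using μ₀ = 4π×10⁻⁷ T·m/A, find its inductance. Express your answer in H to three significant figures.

For a thin toroid, L = μ₀μᵣN²A/(2πR).
L = (4π×10⁻⁷)(1630)(1820)²(2.150×10^-4) / (2π×8.110×10^-2 m) = 2.863 H.

L ≈ 2.86 H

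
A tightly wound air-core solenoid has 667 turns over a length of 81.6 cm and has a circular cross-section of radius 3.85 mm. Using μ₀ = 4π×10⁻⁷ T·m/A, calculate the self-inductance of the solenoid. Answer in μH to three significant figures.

L ≈ 31.9 μH

A = πr² = π(3.850×10^-3 m)² = 4.657×10^-5 m².
For a long solenoid, L = μ₀N²A/ℓ.
L = (4π×10⁻⁷)(667)²(4.657×10^-5)/(0.816 m) = 3.190×10^-5 H.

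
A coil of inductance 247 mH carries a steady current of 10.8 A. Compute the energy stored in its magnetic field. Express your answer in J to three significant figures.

U ≈ 14.4 J

Stored magnetic energy: U = ½LI².
U = ½(0.247 H)(10.8 A)² = 14.41 J.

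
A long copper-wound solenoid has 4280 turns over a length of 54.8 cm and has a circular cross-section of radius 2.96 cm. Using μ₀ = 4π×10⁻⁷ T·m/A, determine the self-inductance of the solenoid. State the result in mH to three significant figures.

A = πr² = π(2.960×10^-2 m)² = 2.753×10^-3 m².
For a long solenoid, L = μ₀N²A/ℓ.
L = (4π×10⁻⁷)(4280)²(2.753×10^-3)/(0.548 m) = 0.1156 H.

L ≈ 116 mH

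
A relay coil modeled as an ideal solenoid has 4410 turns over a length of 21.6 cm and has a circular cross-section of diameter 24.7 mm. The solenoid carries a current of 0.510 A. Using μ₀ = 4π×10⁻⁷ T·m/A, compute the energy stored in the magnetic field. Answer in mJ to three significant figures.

A = π(d/2)² = π(1.235×10^-2 m)² = 4.792×10^-4 m².
L = μ₀N²A/ℓ = (4π×10⁻⁷)(4410)²(4.792×10^-4)/(0.216) = 5.421×10^-2 H.
U = ½LI² = ½(5.421×10^-2)(0.510)² = 7.051×10^-3 J.

U ≈ 7.05 mJ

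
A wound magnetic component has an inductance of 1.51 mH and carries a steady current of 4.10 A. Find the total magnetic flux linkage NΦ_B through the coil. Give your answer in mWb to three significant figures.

NΦ_B ≈ 6.19 mWb

From L = NΦ_B/I, the flux linkage is NΦ_B = LI.
NΦ_B = (1.510×10^-3 H)(4.10 A) = 6.191×10^-3 Wb.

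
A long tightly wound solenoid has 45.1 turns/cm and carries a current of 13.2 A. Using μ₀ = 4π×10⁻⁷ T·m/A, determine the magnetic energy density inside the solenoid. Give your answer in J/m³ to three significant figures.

B = μ₀nI = (4π×10⁻⁷)(4.510×10^3)(13.2) = 7.481×10^-2 T.
u = B²/(2μ₀) = (7.481×10^-2)²/(2×4π×10⁻⁷) = 2.227×10^3 J/m³.

u ≈ 2230 J/m³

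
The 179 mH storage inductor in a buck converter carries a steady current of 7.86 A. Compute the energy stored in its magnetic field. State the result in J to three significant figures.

U ≈ 5.53 J

Stored magnetic energy: U = ½LI².
U = ½(0.179 H)(7.86 A)² = 5.529 J.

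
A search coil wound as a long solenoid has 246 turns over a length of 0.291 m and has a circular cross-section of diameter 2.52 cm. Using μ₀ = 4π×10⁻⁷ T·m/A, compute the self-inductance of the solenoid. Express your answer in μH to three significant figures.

L ≈ 130 μH

A = π(d/2)² = π(1.260×10^-2 m)² = 4.988×10^-4 m².
For a long solenoid, L = μ₀N²A/ℓ.
L = (4π×10⁻⁷)(246)²(4.988×10^-4)/(0.291 m) = 1.303×10^-4 H.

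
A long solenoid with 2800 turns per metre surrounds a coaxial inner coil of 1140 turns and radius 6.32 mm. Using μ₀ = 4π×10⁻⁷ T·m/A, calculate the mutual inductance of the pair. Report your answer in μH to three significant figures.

The outer solenoid produces a uniform field B₁ = μ₀n₁I₁ across the inner coil,
so the flux linkage is N₂Φ = N₂B₁A₂ = μ₀n₁N₂A₂·I₁, giving M = μ₀n₁N₂A₂.
A₂ = πr² = π(6.320×10^-3 m)² = 1.2548×10^-4 m².
M = (4π×10⁻⁷)(2800)(1140)(1.2548×10^-4) = 5.033×10^-4 H.

M ≈ 503 μH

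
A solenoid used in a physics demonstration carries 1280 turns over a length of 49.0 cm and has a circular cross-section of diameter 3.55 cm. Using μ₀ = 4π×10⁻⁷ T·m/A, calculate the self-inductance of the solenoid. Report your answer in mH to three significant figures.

L ≈ 4.16 mH

A = π(d/2)² = π(1.775×10^-2 m)² = 9.898×10^-4 m².
For a long solenoid, L = μ₀N²A/ℓ.
L = (4π×10⁻⁷)(1280)²(9.898×10^-4)/(0.49 m) = 4.159×10^-3 H.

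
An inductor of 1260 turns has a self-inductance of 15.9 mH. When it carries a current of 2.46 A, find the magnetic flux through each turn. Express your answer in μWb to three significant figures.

From L = NΦ_B/I, the flux per turn is Φ_B = LI/N.
Φ_B = (1.590×10^-2 H)(2.46 A)/1260 = 3.104×10^-5 Wb.

Φ_B ≈ 31.0 μWb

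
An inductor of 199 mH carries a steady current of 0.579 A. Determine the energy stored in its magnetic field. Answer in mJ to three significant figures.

U ≈ 33.4 mJ

Stored magnetic energy: U = ½LI².
U = ½(0.199 H)(0.579 A)² = 3.336×10^-2 J.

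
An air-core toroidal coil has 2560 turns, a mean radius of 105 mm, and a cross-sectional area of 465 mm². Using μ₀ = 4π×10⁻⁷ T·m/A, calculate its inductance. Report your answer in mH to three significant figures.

For a thin toroid, L = μ₀N²A/(2πR).
L = (4π×10⁻⁷)(2560)²(4.650×10^-4) / (2π×0.105 m) = 5.8046×10^-3 H.

L ≈ 5.80 mH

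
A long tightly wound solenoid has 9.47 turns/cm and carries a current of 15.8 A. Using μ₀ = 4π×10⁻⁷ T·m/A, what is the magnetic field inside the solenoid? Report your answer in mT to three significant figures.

Inside a long solenoid, B = μ₀nI.
B = (4π×10⁻⁷)(947 m⁻¹)(15.8 A) = 1.880×10^-2 T.

B ≈ 18.8 mT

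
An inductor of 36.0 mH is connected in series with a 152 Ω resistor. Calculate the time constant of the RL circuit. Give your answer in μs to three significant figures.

τ = L/R = (3.600×10^-2 H)/(152 Ω) = 2.368×10^-4 s.

τ ≈ 237 μs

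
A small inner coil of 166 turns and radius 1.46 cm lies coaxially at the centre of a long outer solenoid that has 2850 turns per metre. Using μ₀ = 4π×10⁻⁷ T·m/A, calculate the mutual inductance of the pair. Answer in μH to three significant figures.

M ≈ 398 μH

The outer solenoid produces a uniform field B₁ = μ₀n₁I₁ across the inner coil,
so the flux linkage is N₂Φ = N₂B₁A₂ = μ₀n₁N₂A₂·I₁, giving M = μ₀n₁N₂A₂.
A₂ = πr² = π(1.460×10^-2 m)² = 6.697×10^-4 m².
M = (4π×10⁻⁷)(2850)(166)(6.697×10^-4) = 3.981×10^-4 H.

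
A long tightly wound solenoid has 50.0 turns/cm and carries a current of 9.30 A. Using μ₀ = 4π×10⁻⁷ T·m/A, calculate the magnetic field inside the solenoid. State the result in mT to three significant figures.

B ≈ 58.4 mT

Inside a long solenoid, B = μ₀nI.
B = (4π×10⁻⁷)(5.000×10^3 m⁻¹)(9.30 A) = 5.843×10^-2 T.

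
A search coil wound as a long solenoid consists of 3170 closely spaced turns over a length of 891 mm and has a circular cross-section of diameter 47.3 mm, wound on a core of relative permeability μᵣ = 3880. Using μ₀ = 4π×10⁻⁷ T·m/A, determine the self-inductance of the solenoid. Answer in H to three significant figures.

L ≈ 96.6 H

A = π(d/2)² = π(2.365×10^-2 m)² = 1.757×10^-3 m².
For a long solenoid, L = μ₀μᵣN²A/ℓ.
L = (4π×10⁻⁷)(3880)(3170)²(1.757×10^-3)/(0.891 m) = 96.63 H.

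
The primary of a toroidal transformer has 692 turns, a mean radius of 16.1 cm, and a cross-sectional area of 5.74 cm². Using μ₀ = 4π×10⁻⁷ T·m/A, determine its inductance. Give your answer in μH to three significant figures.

L ≈ 341 μH

For a thin toroid, L = μ₀N²A/(2πR).
L = (4π×10⁻⁷)(692)²(5.740×10^-4) / (2π×0.161 m) = 3.4145×10^-4 H.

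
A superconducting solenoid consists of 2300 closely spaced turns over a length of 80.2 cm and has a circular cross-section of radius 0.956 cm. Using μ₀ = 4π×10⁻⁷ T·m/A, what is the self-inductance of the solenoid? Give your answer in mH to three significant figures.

L ≈ 2.38 mH

A = πr² = π(9.560×10^-3 m)² = 2.871×10^-4 m².
For a long solenoid, L = μ₀N²A/ℓ.
L = (4π×10⁻⁷)(2300)²(2.871×10^-4)/(0.802 m) = 2.380×10^-3 H.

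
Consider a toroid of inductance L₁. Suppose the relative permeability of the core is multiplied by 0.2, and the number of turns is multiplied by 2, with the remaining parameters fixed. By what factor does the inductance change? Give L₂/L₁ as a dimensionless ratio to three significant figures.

L₂/L₁ = 0.800

For a toroid, L ∝ μᵣN²A/R.
L₂/L₁ = (0.2) × (2)^2 = 0.800.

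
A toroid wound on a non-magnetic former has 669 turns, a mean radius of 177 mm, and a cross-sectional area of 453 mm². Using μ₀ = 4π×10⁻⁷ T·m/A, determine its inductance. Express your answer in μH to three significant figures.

For a thin toroid, L = μ₀N²A/(2πR).
L = (4π×10⁻⁷)(669)²(4.530×10^-4) / (2π×0.177 m) = 2.291×10^-4 H.

L ≈ 229 μH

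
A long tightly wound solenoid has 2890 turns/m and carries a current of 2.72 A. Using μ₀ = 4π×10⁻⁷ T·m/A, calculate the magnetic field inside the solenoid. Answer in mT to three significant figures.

B ≈ 9.88 mT

Inside a long solenoid, B = μ₀nI.
B = (4π×10⁻⁷)(2.890×10^3 m⁻¹)(2.72 A) = 9.878×10^-3 T.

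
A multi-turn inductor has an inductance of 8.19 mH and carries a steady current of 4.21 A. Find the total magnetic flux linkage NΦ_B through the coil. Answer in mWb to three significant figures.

NΦ_B ≈ 34.5 mWb

From L = NΦ_B/I, the flux linkage is NΦ_B = LI.
NΦ_B = (8.190×10^-3 H)(4.21 A) = 3.448×10^-2 Wb.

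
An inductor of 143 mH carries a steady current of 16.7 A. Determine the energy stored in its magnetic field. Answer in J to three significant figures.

Stored magnetic energy: U = ½LI².
U = ½(0.143 H)(16.7 A)² = 19.94 J.

U ≈ 19.9 J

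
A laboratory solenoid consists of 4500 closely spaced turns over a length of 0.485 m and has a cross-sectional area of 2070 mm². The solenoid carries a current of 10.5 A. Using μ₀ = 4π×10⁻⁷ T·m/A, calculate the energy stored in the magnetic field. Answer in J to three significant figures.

A = 2070 mm² = 2.070×10^-3 m².
L = μ₀N²A/ℓ = (4π×10⁻⁷)(4500)²(2.070×10^-3)/(0.485) = 0.1086 H.
U = ½LI² = ½(0.1086)(10.5)² = 5.987 J.

U ≈ 5.99 J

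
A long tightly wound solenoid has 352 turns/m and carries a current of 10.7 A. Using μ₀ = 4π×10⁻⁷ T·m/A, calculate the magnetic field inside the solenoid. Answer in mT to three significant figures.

Inside a long solenoid, B = μ₀nI.
B = (4π×10⁻⁷)(352 m⁻¹)(10.7 A) = 4.733×10^-3 T.

B ≈ 4.73 mT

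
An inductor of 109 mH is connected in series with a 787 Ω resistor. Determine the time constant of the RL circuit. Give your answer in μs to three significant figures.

τ ≈ 139 μs

τ = L/R = (0.109 H)/(787 Ω) = 1.385×10^-4 s.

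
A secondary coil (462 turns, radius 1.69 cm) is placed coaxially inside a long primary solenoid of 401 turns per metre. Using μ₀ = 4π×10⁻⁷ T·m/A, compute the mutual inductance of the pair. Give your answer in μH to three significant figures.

The outer solenoid produces a uniform field B₁ = μ₀n₁I₁ across the inner coil,
so the flux linkage is N₂Φ = N₂B₁A₂ = μ₀n₁N₂A₂·I₁, giving M = μ₀n₁N₂A₂.
A₂ = πr² = π(1.690×10^-2 m)² = 8.973×10^-4 m².
M = (4π×10⁻⁷)(401)(462)(8.973×10^-4) = 2.089×10^-4 H.

M ≈ 209 μH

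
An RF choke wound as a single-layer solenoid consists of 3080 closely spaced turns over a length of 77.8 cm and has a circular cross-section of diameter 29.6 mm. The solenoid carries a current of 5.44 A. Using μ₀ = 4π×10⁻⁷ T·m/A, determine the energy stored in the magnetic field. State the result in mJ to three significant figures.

U ≈ 156 mJ

A = π(d/2)² = π(1.480×10^-2 m)² = 6.881×10^-4 m².
L = μ₀N²A/ℓ = (4π×10⁻⁷)(3080)²(6.881×10^-4)/(0.778) = 1.054×10^-2 H.
U = ½LI² = ½(1.054×10^-2)(5.44)² = 0.156 J.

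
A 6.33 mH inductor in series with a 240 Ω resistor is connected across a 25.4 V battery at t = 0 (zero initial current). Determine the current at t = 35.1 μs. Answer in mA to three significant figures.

I ≈ 77.9 mA

τ = L/R = 6.330×10^-3/240 = 2.637×10^-5 s; final current I_∞ = ε/R = 25.4/240 = 0.1058 A.
I(t) = I_∞(1 − e^(−t/τ)) with t/τ = 1.331.
I = (0.1058)(1 − e^(−1.331)) = 7.787×10^-2 A.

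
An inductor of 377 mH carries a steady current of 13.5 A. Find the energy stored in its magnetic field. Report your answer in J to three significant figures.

U ≈ 34.4 J

Stored magnetic energy: U = ½LI².
U = ½(0.377 H)(13.5 A)² = 34.35 J.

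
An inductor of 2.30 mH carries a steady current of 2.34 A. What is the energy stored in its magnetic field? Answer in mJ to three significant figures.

Stored magnetic energy: U = ½LI².
U = ½(2.300×10^-3 H)(2.34 A)² = 6.297×10^-3 J.

U ≈ 6.30 mJ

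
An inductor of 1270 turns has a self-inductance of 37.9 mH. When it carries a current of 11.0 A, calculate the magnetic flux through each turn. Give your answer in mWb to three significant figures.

Φ_B ≈ 0.328 mWb

From L = NΦ_B/I, the flux per turn is Φ_B = LI/N.
Φ_B = (3.790×10^-2 H)(11.0 A)/1270 = 3.283×10^-4 Wb.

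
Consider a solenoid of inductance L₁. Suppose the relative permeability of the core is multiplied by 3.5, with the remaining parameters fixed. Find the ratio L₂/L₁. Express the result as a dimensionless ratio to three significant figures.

L₂/L₁ = 3.50

For a solenoid, L ∝ μᵣN²A/ℓ.
L₂/L₁ = (3.5) = 3.50.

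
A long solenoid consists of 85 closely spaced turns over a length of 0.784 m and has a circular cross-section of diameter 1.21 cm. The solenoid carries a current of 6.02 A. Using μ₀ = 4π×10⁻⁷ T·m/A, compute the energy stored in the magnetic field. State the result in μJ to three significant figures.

U ≈ 24.1 μJ

A = π(d/2)² = π(6.050×10^-3 m)² = 1.150×10^-4 m².
L = μ₀N²A/ℓ = (4π×10⁻⁷)(85)²(1.150×10^-4)/(0.784) = 1.332×10^-6 H.
U = ½LI² = ½(1.332×10^-6)(6.02)² = 2.413×10^-5 J.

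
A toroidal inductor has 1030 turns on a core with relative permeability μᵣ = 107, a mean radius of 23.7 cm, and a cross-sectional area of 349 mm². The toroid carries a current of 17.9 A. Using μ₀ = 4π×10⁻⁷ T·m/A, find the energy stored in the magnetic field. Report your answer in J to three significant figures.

U ≈ 5.36 J

L = μ₀μᵣN²A/(2πR) = (4π×10⁻⁷)(107)(1030)²(3.490×10^-4)/(2π×0.237) = 3.343×10^-2 H.
U = ½LI² = ½(3.343×10^-2)(17.9)² = 5.356 J.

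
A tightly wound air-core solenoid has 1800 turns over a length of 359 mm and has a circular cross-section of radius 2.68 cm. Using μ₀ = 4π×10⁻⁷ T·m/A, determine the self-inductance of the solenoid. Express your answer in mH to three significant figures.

L ≈ 25.6 mH

A = πr² = π(2.680×10^-2 m)² = 2.256×10^-3 m².
For a long solenoid, L = μ₀N²A/ℓ.
L = (4π×10⁻⁷)(1800)²(2.256×10^-3)/(0.359 m) = 2.559×10^-2 H.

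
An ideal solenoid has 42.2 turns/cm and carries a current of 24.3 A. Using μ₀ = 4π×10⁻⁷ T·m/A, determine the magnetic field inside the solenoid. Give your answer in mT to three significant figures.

B ≈ 129 mT

Inside a long solenoid, B = μ₀nI.
B = (4π×10⁻⁷)(4.220×10^3 m⁻¹)(24.3 A) = 0.1289 T.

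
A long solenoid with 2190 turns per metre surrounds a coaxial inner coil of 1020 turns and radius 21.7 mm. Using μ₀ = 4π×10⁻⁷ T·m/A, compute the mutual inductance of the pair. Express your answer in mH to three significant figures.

The outer solenoid produces a uniform field B₁ = μ₀n₁I₁ across the inner coil,
so the flux linkage is N₂Φ = N₂B₁A₂ = μ₀n₁N₂A₂·I₁, giving M = μ₀n₁N₂A₂.
A₂ = πr² = π(2.170×10^-2 m)² = 1.479×10^-3 m².
M = (4π×10⁻⁷)(2190)(1020)(1.479×10^-3) = 4.153×10^-3 H.

M ≈ 4.15 mH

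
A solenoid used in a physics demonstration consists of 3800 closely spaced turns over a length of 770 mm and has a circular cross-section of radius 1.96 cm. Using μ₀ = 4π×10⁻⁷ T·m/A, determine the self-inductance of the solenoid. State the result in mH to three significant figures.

A = πr² = π(1.960×10^-2 m)² = 1.207×10^-3 m².
For a long solenoid, L = μ₀N²A/ℓ.
L = (4π×10⁻⁷)(3800)²(1.207×10^-3)/(0.77 m) = 2.844×10^-2 H.

L ≈ 28.4 mH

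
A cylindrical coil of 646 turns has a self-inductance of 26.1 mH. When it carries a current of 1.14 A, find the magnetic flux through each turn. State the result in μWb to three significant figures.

Φ_B ≈ 46.1 μWb

From L = NΦ_B/I, the flux per turn is Φ_B = LI/N.
Φ_B = (2.610×10^-2 H)(1.14 A)/646 = 4.606×10^-5 Wb.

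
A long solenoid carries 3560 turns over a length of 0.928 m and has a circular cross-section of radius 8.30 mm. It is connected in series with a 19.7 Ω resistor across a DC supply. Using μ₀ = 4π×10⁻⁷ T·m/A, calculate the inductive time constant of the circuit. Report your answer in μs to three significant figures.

τ ≈ 189 μs

A = πr² = π(8.300×10^-3 m)² = 2.164×10^-4 m².
L = μ₀N²A/ℓ = (4π×10⁻⁷)(3560)²(2.164×10^-4)/(0.928) = 3.714×10^-3 H.
τ = L/R = (3.714×10^-3)/(19.7) = 1.885×10^-4 s.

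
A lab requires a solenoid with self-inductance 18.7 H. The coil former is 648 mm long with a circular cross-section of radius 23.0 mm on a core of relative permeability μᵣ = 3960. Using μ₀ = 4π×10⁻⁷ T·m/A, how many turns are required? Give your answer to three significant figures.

N ≈ 1210 turns

A = πr² = π(2.300×10^-2 m)² = 1.662×10^-3 m².
From L = μ₀μᵣN²A/ℓ, N = √(Lℓ / (μ₀μᵣA)).
N = √[(18.7)(0.648) / ((4π×10⁻⁷)(3960)×1.662×10^-3)] = √(1.465×10^6) ≈ 1210.5.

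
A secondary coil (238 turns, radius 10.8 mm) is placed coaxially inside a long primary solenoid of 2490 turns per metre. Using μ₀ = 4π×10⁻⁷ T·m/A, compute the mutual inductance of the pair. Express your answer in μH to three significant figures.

M ≈ 273 μH

The outer solenoid produces a uniform field B₁ = μ₀n₁I₁ across the inner coil,
so the flux linkage is N₂Φ = N₂B₁A₂ = μ₀n₁N₂A₂·I₁, giving M = μ₀n₁N₂A₂.
A₂ = πr² = π(1.080×10^-2 m)² = 3.664×10^-4 m².
M = (4π×10⁻⁷)(2490)(238)(3.664×10^-4) = 2.729×10^-4 H.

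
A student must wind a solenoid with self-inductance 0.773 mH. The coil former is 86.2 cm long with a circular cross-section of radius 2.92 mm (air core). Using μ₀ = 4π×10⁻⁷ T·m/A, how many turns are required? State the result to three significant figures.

N ≈ 4450 turns

A = πr² = π(2.920×10^-3 m)² = 2.679×10^-5 m².
From L = μ₀N²A/ℓ, N = √(Lℓ / (μ₀A)).
N = √[(7.730×10^-4)(0.862) / ((4π×10⁻⁷)×2.679×10^-5)] = √(1.980×10^7) ≈ 4449.2.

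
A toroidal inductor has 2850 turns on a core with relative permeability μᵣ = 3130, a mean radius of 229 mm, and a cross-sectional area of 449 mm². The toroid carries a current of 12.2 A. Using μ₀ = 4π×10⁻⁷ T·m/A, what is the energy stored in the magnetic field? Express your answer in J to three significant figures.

U ≈ 742 J

L = μ₀μᵣN²A/(2πR) = (4π×10⁻⁷)(3130)(2850)²(4.490×10^-4)/(2π×0.229) = 9.97 H.
U = ½LI² = ½(9.97)(12.2)² = 741.9 J.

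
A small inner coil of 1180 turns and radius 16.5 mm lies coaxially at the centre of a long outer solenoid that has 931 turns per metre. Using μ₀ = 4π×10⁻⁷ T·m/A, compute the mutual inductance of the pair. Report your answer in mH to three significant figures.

The outer solenoid produces a uniform field B₁ = μ₀n₁I₁ across the inner coil,
so the flux linkage is N₂Φ = N₂B₁A₂ = μ₀n₁N₂A₂·I₁, giving M = μ₀n₁N₂A₂.
A₂ = πr² = π(1.650×10^-2 m)² = 8.553×10^-4 m².
M = (4π×10⁻⁷)(931)(1180)(8.553×10^-4) = 1.181×10^-3 H.

M ≈ 1.18 mH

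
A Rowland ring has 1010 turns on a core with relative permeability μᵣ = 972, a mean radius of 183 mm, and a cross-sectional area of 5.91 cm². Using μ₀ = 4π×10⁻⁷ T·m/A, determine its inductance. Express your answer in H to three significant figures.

For a thin toroid, L = μ₀μᵣN²A/(2πR).
L = (4π×10⁻⁷)(972)(1010)²(5.910×10^-4) / (2π×0.183 m) = 0.6404 H.

L ≈ 0.640 H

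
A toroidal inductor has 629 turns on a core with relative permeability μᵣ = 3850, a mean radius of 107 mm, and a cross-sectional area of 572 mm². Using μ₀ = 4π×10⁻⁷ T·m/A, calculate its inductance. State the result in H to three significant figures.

L ≈ 1.63 H

For a thin toroid, L = μ₀μᵣN²A/(2πR).
L = (4π×10⁻⁷)(3850)(629)²(5.720×10^-4) / (2π×0.107 m) = 1.629 H.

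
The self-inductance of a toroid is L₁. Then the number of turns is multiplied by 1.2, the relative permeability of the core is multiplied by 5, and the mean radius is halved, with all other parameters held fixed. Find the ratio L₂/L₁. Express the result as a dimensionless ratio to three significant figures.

L₂/L₁ = 14.4

For a toroid, L ∝ μᵣN²A/R.
L₂/L₁ = (1.2)^2 × (5) × (0.5)^-1 = 14.4.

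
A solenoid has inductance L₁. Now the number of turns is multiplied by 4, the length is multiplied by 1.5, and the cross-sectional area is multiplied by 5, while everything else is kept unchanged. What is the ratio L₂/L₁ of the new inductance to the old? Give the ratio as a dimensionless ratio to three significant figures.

L₂/L₁ = 53.3

For a solenoid, L ∝ μᵣN²A/ℓ.
L₂/L₁ = (4)^2 × (1.5)^-1 × (5) = 53.3.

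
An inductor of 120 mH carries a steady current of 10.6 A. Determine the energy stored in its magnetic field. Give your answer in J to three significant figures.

U ≈ 6.74 J

Stored magnetic energy: U = ½LI².
U = ½(0.12 H)(10.6 A)² = 6.742 J.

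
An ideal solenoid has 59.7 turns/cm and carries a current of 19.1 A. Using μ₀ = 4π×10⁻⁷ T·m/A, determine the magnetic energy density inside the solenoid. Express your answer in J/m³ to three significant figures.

B = μ₀nI = (4π×10⁻⁷)(5.970×10^3)(19.1) = 0.1433 T.
u = B²/(2μ₀) = (0.1433)²/(2×4π×10⁻⁷) = 8.169×10^3 J/m³.

u ≈ 8170 J/m³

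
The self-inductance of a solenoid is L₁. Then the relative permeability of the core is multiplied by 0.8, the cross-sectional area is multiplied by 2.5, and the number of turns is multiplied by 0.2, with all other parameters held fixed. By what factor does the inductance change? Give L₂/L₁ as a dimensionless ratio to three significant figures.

For a solenoid, L ∝ μᵣN²A/ℓ.
L₂/L₁ = (0.8) × (2.5) × (0.2)^2 = 0.0800.

L₂/L₁ = 0.0800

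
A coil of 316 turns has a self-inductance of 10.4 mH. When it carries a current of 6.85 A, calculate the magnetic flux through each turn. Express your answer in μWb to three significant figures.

Φ_B ≈ 225 μWb

From L = NΦ_B/I, the flux per turn is Φ_B = LI/N.
Φ_B = (1.040×10^-2 H)(6.85 A)/316 = 2.254×10^-4 Wb.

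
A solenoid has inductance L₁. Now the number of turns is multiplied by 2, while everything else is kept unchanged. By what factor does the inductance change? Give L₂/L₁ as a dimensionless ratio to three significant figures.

For a solenoid, L ∝ μᵣN²A/ℓ.
L₂/L₁ = (2)^2 = 4.00.

L₂/L₁ = 4.00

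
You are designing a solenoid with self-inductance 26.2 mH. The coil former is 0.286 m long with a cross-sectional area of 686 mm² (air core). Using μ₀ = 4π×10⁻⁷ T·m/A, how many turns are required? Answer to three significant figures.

N ≈ 2950 turns

A = 686 mm² = 6.860×10^-4 m².
From L = μ₀N²A/ℓ, N = √(Lℓ / (μ₀A)).
N = √[(2.620×10^-2)(0.286) / ((4π×10⁻⁷)×6.860×10^-4)] = √(8.692×10^6) ≈ 2948.3.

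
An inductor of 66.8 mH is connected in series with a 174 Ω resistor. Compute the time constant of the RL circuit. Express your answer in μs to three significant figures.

τ = L/R = (6.680×10^-2 H)/(174 Ω) = 3.839×10^-4 s.

τ ≈ 384 μs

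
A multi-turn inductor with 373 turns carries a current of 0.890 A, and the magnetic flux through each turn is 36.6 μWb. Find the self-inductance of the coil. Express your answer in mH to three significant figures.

L ≈ 15.3 mH

Self-inductance is defined by L = NΦ_B/I (flux linkage over current).
L = (373)(3.660×10^-5 Wb)/(0.890 A) = 1.534×10^-2 H.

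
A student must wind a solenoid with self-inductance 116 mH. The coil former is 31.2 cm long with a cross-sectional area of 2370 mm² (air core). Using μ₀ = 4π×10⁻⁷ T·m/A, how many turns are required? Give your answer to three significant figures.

N ≈ 3490 turns

A = 2370 mm² = 2.370×10^-3 m².
From L = μ₀N²A/ℓ, N = √(Lℓ / (μ₀A)).
N = √[(0.116)(0.312) / ((4π×10⁻⁷)×2.370×10^-3)] = √(1.215×10^7) ≈ 3486.0.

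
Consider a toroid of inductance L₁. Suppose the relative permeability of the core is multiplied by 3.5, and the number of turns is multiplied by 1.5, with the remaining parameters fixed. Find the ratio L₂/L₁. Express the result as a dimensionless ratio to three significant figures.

L₂/L₁ = 7.88

For a toroid, L ∝ μᵣN²A/R.
L₂/L₁ = (3.5) × (1.5)^2 = 7.88.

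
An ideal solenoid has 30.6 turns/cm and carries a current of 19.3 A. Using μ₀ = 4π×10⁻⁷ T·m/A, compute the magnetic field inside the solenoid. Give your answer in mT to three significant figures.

Inside a long solenoid, B = μ₀nI.
B = (4π×10⁻⁷)(3.060×10^3 m⁻¹)(19.3 A) = 7.421×10^-2 T.

B ≈ 74.2 mT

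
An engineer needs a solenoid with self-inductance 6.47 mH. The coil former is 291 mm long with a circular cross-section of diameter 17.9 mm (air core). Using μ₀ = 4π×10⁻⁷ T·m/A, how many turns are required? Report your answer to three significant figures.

A = π(d/2)² = π(8.950×10^-3 m)² = 2.516×10^-4 m².
From L = μ₀N²A/ℓ, N = √(Lℓ / (μ₀A)).
N = √[(6.470×10^-3)(0.291) / ((4π×10⁻⁷)×2.516×10^-4)] = √(5.954×10^6) ≈ 2440.0.

N ≈ 2440 turns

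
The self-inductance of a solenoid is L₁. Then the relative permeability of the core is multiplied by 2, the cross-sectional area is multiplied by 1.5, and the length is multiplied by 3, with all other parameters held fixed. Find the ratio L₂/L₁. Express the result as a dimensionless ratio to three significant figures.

For a solenoid, L ∝ μᵣN²A/ℓ.
L₂/L₁ = (2) × (1.5) × (3)^-1 = 1.00.

L₂/L₁ = 1.00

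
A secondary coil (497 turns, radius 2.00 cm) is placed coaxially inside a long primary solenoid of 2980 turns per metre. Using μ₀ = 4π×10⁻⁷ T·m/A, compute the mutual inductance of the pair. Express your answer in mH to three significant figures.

The outer solenoid produces a uniform field B₁ = μ₀n₁I₁ across the inner coil,
so the flux linkage is N₂Φ = N₂B₁A₂ = μ₀n₁N₂A₂·I₁, giving M = μ₀n₁N₂A₂.
A₂ = πr² = π(2.000×10^-2 m)² = 1.257×10^-3 m².
M = (4π×10⁻⁷)(2980)(497)(1.257×10^-3) = 2.339×10^-3 H.

M ≈ 2.34 mH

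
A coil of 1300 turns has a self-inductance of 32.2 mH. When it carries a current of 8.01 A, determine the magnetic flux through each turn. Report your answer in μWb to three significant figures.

From L = NΦ_B/I, the flux per turn is Φ_B = LI/N.
Φ_B = (3.220×10^-2 H)(8.01 A)/1300 = 1.984×10^-4 Wb.

Φ_B ≈ 198 μWb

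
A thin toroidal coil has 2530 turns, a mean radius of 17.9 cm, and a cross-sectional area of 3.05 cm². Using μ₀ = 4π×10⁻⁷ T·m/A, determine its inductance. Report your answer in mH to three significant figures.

L ≈ 2.18 mH

For a thin toroid, L = μ₀N²A/(2πR).
L = (4π×10⁻⁷)(2530)²(3.050×10^-4) / (2π×0.179 m) = 2.181×10^-3 H.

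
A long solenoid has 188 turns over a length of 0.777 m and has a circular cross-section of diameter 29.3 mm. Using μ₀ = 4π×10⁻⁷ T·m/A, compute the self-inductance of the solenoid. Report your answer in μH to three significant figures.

L ≈ 38.5 μH

A = π(d/2)² = π(1.465×10^-2 m)² = 6.743×10^-4 m².
For a long solenoid, L = μ₀N²A/ℓ.
L = (4π×10⁻⁷)(188)²(6.743×10^-4)/(0.777 m) = 3.854×10^-5 H.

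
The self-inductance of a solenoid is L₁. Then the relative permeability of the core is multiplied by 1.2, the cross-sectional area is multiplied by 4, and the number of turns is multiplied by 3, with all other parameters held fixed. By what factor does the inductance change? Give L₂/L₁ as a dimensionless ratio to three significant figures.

For a solenoid, L ∝ μᵣN²A/ℓ.
L₂/L₁ = (1.2) × (4) × (3)^2 = 43.2.

L₂/L₁ = 43.2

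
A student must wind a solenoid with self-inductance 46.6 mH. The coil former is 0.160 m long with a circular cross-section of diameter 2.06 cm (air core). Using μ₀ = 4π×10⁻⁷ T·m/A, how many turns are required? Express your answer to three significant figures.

N ≈ 4220 turns

A = π(d/2)² = π(1.030×10^-2 m)² = 3.333×10^-4 m².
From L = μ₀N²A/ℓ, N = √(Lℓ / (μ₀A)).
N = √[(4.660×10^-2)(0.16) / ((4π×10⁻⁷)×3.333×10^-4)] = √(1.780×10^7) ≈ 4219.3.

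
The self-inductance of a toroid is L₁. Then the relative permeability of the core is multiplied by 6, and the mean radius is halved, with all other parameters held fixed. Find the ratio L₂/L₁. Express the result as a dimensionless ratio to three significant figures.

For a toroid, L ∝ μᵣN²A/R.
L₂/L₁ = (6) × (0.5)^-1 = 12.0.

L₂/L₁ = 12.0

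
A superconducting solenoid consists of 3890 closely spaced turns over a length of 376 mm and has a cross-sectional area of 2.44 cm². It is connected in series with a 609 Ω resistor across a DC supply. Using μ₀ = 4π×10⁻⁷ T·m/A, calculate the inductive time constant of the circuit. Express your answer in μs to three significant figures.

τ ≈ 20.3 μs

A = 2.44 cm² = 2.440×10^-4 m².
L = μ₀N²A/ℓ = (4π×10⁻⁷)(3890)²(2.440×10^-4)/(0.376) = 1.234×10^-2 H.
τ = L/R = (1.234×10^-2)/(609) = 2.026×10^-5 s.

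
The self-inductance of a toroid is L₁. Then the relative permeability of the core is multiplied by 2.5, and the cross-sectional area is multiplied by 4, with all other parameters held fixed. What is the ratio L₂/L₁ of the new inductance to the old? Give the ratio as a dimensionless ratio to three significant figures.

L₂/L₁ = 10.0

For a toroid, L ∝ μᵣN²A/R.
L₂/L₁ = (2.5) × (4) = 10.0.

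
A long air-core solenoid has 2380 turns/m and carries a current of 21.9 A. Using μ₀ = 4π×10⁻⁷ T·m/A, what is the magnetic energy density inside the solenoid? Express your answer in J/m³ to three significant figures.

u ≈ 1710 J/m³

B = μ₀nI = (4π×10⁻⁷)(2.380×10^3)(21.9) = 6.550×10^-2 T.
u = B²/(2μ₀) = (6.550×10^-2)²/(2×4π×10⁻⁷) = 1.707×10^3 J/m³.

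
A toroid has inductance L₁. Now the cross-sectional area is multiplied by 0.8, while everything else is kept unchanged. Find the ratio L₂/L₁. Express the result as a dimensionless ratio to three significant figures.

L₂/L₁ = 0.800

For a toroid, L ∝ μᵣN²A/R.
L₂/L₁ = (0.8) = 0.800.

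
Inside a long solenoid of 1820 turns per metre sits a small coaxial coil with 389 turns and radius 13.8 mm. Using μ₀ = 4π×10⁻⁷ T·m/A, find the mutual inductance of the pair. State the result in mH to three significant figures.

The outer solenoid produces a uniform field B₁ = μ₀n₁I₁ across the inner coil,
so the flux linkage is N₂Φ = N₂B₁A₂ = μ₀n₁N₂A₂·I₁, giving M = μ₀n₁N₂A₂.
A₂ = πr² = π(1.380×10^-2 m)² = 5.983×10^-4 m².
M = (4π×10⁻⁷)(1820)(389)(5.983×10^-4) = 5.323×10^-4 H.

M ≈ 0.532 mH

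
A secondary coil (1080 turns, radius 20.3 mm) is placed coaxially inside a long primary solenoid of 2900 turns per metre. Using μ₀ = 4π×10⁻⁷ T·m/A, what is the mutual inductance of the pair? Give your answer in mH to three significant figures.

The outer solenoid produces a uniform field B₁ = μ₀n₁I₁ across the inner coil,
so the flux linkage is N₂Φ = N₂B₁A₂ = μ₀n₁N₂A₂·I₁, giving M = μ₀n₁N₂A₂.
A₂ = πr² = π(2.030×10^-2 m)² = 1.2946×10^-3 m².
M = (4π×10⁻⁷)(2900)(1080)(1.2946×10^-3) = 5.095×10^-3 H.

M ≈ 5.10 mH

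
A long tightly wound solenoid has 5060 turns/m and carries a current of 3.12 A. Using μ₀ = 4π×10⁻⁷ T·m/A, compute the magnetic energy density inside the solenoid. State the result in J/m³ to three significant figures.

B = μ₀nI = (4π×10⁻⁷)(5.060×10^3)(3.12) = 1.984×10^-2 T.
u = B²/(2μ₀) = (1.984×10^-2)²/(2×4π×10⁻⁷) = 156.6 J/m³.

u ≈ 157 J/m³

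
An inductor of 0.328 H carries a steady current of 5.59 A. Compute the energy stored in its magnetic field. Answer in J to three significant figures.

U ≈ 5.12 J

Stored magnetic energy: U = ½LI².
U = ½(0.328 H)(5.59 A)² = 5.1247 J.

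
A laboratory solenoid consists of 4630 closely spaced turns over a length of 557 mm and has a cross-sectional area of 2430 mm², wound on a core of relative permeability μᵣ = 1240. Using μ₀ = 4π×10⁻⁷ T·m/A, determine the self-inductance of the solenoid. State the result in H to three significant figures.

A = 2430 mm² = 2.430×10^-3 m².
For a long solenoid, L = μ₀μᵣN²A/ℓ.
L = (4π×10⁻⁷)(1240)(4630)²(2.430×10^-3)/(0.557 m) = 145.7 H.

L ≈ 146 H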